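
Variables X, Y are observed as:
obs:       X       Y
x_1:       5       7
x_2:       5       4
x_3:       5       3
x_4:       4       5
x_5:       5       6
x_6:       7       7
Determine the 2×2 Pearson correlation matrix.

Step 1 — column means:
  mean(X) = (5 + 5 + 5 + 4 + 5 + 7) / 6 = 31/6 = 5.1667
  mean(Y) = (7 + 4 + 3 + 5 + 6 + 7) / 6 = 32/6 = 5.3333

Step 2 — sample variances and covariances s[i,j] = (1/(n-1)) · Σ_k (x_{k,i} - mean_i) · (x_{k,j} - mean_j), with n-1 = 5:
  s[X,X] = ((-0.1667)·(-0.1667) + (-0.1667)·(-0.1667) + (-0.1667)·(-0.1667) + (-1.1667)·(-1.1667) + (-0.1667)·(-0.1667) + (1.8333)·(1.8333)) / 5 = 4.8333/5 = 0.9667
  s[X,Y] = ((-0.1667)·(1.6667) + (-0.1667)·(-1.3333) + (-0.1667)·(-2.3333) + (-1.1667)·(-0.3333) + (-0.1667)·(0.6667) + (1.8333)·(1.6667)) / 5 = 3.6667/5 = 0.7333
  s[Y,Y] = ((1.6667)·(1.6667) + (-1.3333)·(-1.3333) + (-2.3333)·(-2.3333) + (-0.3333)·(-0.3333) + (0.6667)·(0.6667) + (1.6667)·(1.6667)) / 5 = 13.3333/5 = 2.6667
  Sample standard deviations s_i = √(s[i,i]):
  s(X) = √(0.9667) = 0.9832
  s(Y) = √(2.6667) = 1.633

Step 3 — r_{ij} = s_{ij} / (s_i · s_j):
  r[X,X] = 1 (diagonal).
  r[X,Y] = 0.7333 / (0.9832 · 1.633) = 0.7333 / 1.6055 = 0.4568
  r[Y,Y] = 1 (diagonal).

R is symmetric with unit diagonal. Assembling:

R = [[1, 0.4568],
 [0.4568, 1]]


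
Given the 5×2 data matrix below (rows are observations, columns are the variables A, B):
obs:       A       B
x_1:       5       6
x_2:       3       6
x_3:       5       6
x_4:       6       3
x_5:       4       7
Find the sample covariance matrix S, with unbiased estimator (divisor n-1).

Step 1 — column means:
  mean(A) = (5 + 3 + 5 + 6 + 4) / 5 = 23/5 = 4.6
  mean(B) = (6 + 6 + 6 + 3 + 7) / 5 = 28/5 = 5.6

Step 2 — sample covariance S[i,j] = (1/(n-1)) · Σ_k (x_{k,i} - mean_i) · (x_{k,j} - mean_j), with n-1 = 4.
  S[A,A] = ((0.4)·(0.4) + (-1.6)·(-1.6) + (0.4)·(0.4) + (1.4)·(1.4) + (-0.6)·(-0.6)) / 4 = 5.2/4 = 1.3
  S[A,B] = ((0.4)·(0.4) + (-1.6)·(0.4) + (0.4)·(0.4) + (1.4)·(-2.6) + (-0.6)·(1.4)) / 4 = -4.8/4 = -1.2
  S[B,B] = ((0.4)·(0.4) + (0.4)·(0.4) + (0.4)·(0.4) + (-2.6)·(-2.6) + (1.4)·(1.4)) / 4 = 9.2/4 = 2.3

S is symmetric (S[j,i] = S[i,j]). Assembling:

S = [[1.3, -1.2],
 [-1.2, 2.3]]


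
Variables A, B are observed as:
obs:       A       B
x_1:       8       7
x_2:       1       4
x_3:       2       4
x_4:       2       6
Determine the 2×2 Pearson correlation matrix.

Step 1 — column means:
  mean(A) = (8 + 1 + 2 + 2) / 4 = 13/4 = 3.25
  mean(B) = (7 + 4 + 4 + 6) / 4 = 21/4 = 5.25

Step 2 — sample variances and covariances s[i,j] = (1/(n-1)) · Σ_k (x_{k,i} - mean_i) · (x_{k,j} - mean_j), with n-1 = 3:
  s[A,A] = ((4.75)·(4.75) + (-2.25)·(-2.25) + (-1.25)·(-1.25) + (-1.25)·(-1.25)) / 3 = 30.75/3 = 10.25
  s[A,B] = ((4.75)·(1.75) + (-2.25)·(-1.25) + (-1.25)·(-1.25) + (-1.25)·(0.75)) / 3 = 11.75/3 = 3.9167
  s[B,B] = ((1.75)·(1.75) + (-1.25)·(-1.25) + (-1.25)·(-1.25) + (0.75)·(0.75)) / 3 = 6.75/3 = 2.25
  Sample standard deviations s_i = √(s[i,i]):
  s(A) = √(10.25) = 3.2016
  s(B) = √(2.25) = 1.5

Step 3 — r_{ij} = s_{ij} / (s_i · s_j):
  r[A,A] = 1 (diagonal).
  r[A,B] = 3.9167 / (3.2016 · 1.5) = 3.9167 / 4.8023 = 0.8156
  r[B,B] = 1 (diagonal).

R is symmetric with unit diagonal. Assembling:

R = [[1, 0.8156],
 [0.8156, 1]]


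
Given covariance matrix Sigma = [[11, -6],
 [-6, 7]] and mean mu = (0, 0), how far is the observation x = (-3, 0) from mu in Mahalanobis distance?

Step 1 — centre the observation: (x - mu) = (-3, 0).

Step 2 — invert Sigma. det(Sigma) = 11·7 - (-6)² = 41.
  Sigma^{-1} = (1/det) · [[d, -b], [-b, a]] = [[0.1707, 0.1463],
 [0.1463, 0.2683]].

Step 3 — form the quadratic (x - mu)^T · Sigma^{-1} · (x - mu):
  Sigma^{-1} · (x - mu) = (-0.5122, -0.439).
  (x - mu)^T · [Sigma^{-1} · (x - mu)] = (-3)·(-0.5122) + (0)·(-0.439) = 1.5366.

Step 4 — take square root: d = √(1.5366) ≈ 1.2396.

d(x, mu) = √(1.5366) ≈ 1.2396


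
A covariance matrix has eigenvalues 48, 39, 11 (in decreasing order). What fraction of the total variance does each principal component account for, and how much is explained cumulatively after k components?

Step 1 — total variance = trace(Sigma) = Σ λ_i = 48 + 39 + 11 = 98.

Step 2 — fraction explained by component i = λ_i / Σ λ:
  PC1: 48/98 = 0.4898
  PC2: 39/98 = 0.398
  PC3: 11/98 = 0.1122

Step 3 — cumulative fraction after k components = (λ_1 + ... + λ_k) / Σ λ:
  k = 1: 48/98 = 0.4898
  k = 2: (48 + 39)/98 = 87/98 = 0.8878
  k = 3: (48 + 39 + 11)/98 = 98/98 = 1

Summary (fraction, with percent):

explained: PC1 0.4898 (48.98%), PC2 0.398 (39.8%), PC3 0.1122 (11.22%);  cumulative: 0.4898, 0.8878, 1


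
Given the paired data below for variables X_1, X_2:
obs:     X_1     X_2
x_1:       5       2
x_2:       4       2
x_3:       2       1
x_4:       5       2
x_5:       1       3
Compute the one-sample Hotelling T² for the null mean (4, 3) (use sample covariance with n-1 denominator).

Step 1 — sample mean vector:
  mean(X_1) = (5 + 4 + 2 + 5 + 1) / 5 = 17/5 = 3.4
  mean(X_2) = (2 + 2 + 1 + 2 + 3) / 5 = 10/5 = 2
  x̄ = (3.4, 2),  deviation x̄ - mu_0 = (3.4, 2) - (4, 3) = (-0.6, -1).

Step 2 — sample covariance matrix, S[i,j] = (1/(n-1)) · Σ_k (x_{k,i} - mean_i) · (x_{k,j} - mean_j), divisor n-1 = 4:
  S[X_1,X_1] = ((1.6)·(1.6) + (0.6)·(0.6) + (-1.4)·(-1.4) + (1.6)·(1.6) + (-2.4)·(-2.4)) / 4 = 13.2/4 = 3.3
  S[X_1,X_2] = ((1.6)·(0) + (0.6)·(0) + (-1.4)·(-1) + (1.6)·(0) + (-2.4)·(1)) / 4 = -1/4 = -0.25
  S[X_2,X_2] = ((0)·(0) + (0)·(0) + (-1)·(-1) + (0)·(0) + (1)·(1)) / 4 = 2/4 = 0.5
  S = [[3.3, -0.25],
 [-0.25, 0.5]].

Step 3 — invert S. det(S) = 3.3·0.5 - (-0.25)² = 1.5875.
  S^{-1} = (1/det) · [[d, -b], [-b, a]] = [[0.315, 0.1575],
 [0.1575, 2.0787]].

Step 4 — quadratic form (x̄ - mu_0)^T · S^{-1} · (x̄ - mu_0):
  S^{-1} · (x̄ - mu_0) = (-0.3465, -2.1732),
  (x̄ - mu_0)^T · [...] = (-0.6)·(-0.3465) + (-1)·(-2.1732) = 2.3811.

Step 5 — scale by n: T² = 5 · 2.3811 = 11.9055.

T² ≈ 11.9055


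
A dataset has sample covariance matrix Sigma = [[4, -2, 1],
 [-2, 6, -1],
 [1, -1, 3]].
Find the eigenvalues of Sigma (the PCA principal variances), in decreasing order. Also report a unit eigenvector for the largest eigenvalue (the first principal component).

Step 1 — characteristic polynomial p(λ) = det(λI - Sigma) = λ³ - tr·λ² + c_1·λ - det, where tr = trace, c_1 = sum of the principal 2×2 minors, det = det(Sigma):
  tr = 4 + 6 + 3 = 13,
  c_1 = (4·6 - (-2)²) + (4·3 - (1)²) + (6·3 - (-1)²) = 20 + 11 + 17 = 48,
  det = 4·(6·3 - (-1)²) - (-2)·((-2)·3 - (-1)·(1)) + (1)·((-2)·(-1) - 6·(1)) = 4·(17) - (-2)·(-5) + (1)·(-4) = 54.
  So p(λ) = λ³ - 13λ² + 48λ - 54.
Step 2 — look for an integer root (rational root theorem: any rational root is an integer divisor of 54). Testing λ = 3:
  p(3) = 27 - 117 + 144 - 54 = 0  ✓
  Dividing out (λ - 3): p(λ) = (λ - 3)(λ² - 10λ + 18).
Step 3 — remaining eigenvalues from the quadratic λ² - 10λ + 18 = 0:
  Δ = 10² - 4·18 = 100 - 72 = 28,  λ = (10 ± √28)/2 = (10 ± 5.2915)/2 ≈ 7.6458 or 2.3542.
  Sorted: λ_1 = 7.6458,  λ_2 = 3,  λ_3 = 2.3542  (check: sum = 13 = tr ✓).

Step 4 — unit eigenvector for λ_1 ≈ 7.6458: v spans the null space of (Sigma - λ_1 I), whose rows are
  r_1 = (-3.6458, -2, 1),  r_2 = (-2, -1.6458, -1),  r_3 = (1, -1, -4.6458).
  v is orthogonal to every row, so take v ∝ r_1 × r_2 = ((-2)·(-1) - (1)·(-1.6458), (1)·(-2) - (-3.6458)·(-1), (-3.6458)·(-1.6458) - (-2)·(-2)) ≈ (3.6458, -5.6458, 2).
  Let u = (3.6458, -5.6458, 2).
  ||u|| = √((3.6458)² + (-5.6458)² + (2)²) = √(49.166) ≈ 7.0118,  v_1 = u/||u|| ≈ (0.5199, -0.8052, 0.2852) (||v_1|| = 1).

λ_1 = 7.6458,  λ_2 = 3,  λ_3 = 2.3542;  v_1 ≈ (0.5199, -0.8052, 0.2852)


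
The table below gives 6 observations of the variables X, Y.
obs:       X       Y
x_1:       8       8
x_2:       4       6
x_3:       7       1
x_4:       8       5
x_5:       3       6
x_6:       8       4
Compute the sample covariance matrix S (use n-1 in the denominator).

Step 1 — column means:
  mean(X) = (8 + 4 + 7 + 8 + 3 + 8) / 6 = 38/6 = 6.3333
  mean(Y) = (8 + 6 + 1 + 5 + 6 + 4) / 6 = 30/6 = 5

Step 2 — sample covariance S[i,j] = (1/(n-1)) · Σ_k (x_{k,i} - mean_i) · (x_{k,j} - mean_j), with n-1 = 5.
  S[X,X] = ((1.6667)·(1.6667) + (-2.3333)·(-2.3333) + (0.6667)·(0.6667) + (1.6667)·(1.6667) + (-3.3333)·(-3.3333) + (1.6667)·(1.6667)) / 5 = 25.3333/5 = 5.0667
  S[X,Y] = ((1.6667)·(3) + (-2.3333)·(1) + (0.6667)·(-4) + (1.6667)·(0) + (-3.3333)·(1) + (1.6667)·(-1)) / 5 = -5/5 = -1
  S[Y,Y] = ((3)·(3) + (1)·(1) + (-4)·(-4) + (0)·(0) + (1)·(1) + (-1)·(-1)) / 5 = 28/5 = 5.6

S is symmetric (S[j,i] = S[i,j]). Assembling:

S = [[5.0667, -1],
 [-1, 5.6]]


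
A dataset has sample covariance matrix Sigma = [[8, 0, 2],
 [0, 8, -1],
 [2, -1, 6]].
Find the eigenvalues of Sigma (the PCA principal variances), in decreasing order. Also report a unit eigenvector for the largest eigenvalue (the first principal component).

Step 1 — characteristic polynomial p(λ) = det(λI - Sigma) = λ³ - tr·λ² + c_1·λ - det, where tr = trace, c_1 = sum of the principal 2×2 minors, det = det(Sigma):
  tr = 8 + 8 + 6 = 22,
  c_1 = (8·8 - (0)²) + (8·6 - (2)²) + (8·6 - (-1)²) = 64 + 44 + 47 = 155,
  det = 8·(8·6 - (-1)²) - (0)·((0)·6 - (-1)·(2)) + (2)·((0)·(-1) - 8·(2)) = 8·(47) - (0)·(2) + (2)·(-16) = 344.
  So p(λ) = λ³ - 22λ² + 155λ - 344.
Step 2 — look for an integer root (rational root theorem: any rational root is an integer divisor of 344). Testing λ = 8:
  p(8) = 512 - 1408 + 1240 - 344 = 0  ✓
  Dividing out (λ - 8): p(λ) = (λ - 8)(λ² - 14λ + 43).
Step 3 — remaining eigenvalues from the quadratic λ² - 14λ + 43 = 0:
  Δ = 14² - 4·43 = 196 - 172 = 24,  λ = (14 ± √24)/2 = (14 ± 4.899)/2 ≈ 9.4495 or 4.5505.
  Sorted: λ_1 = 9.4495,  λ_2 = 8,  λ_3 = 4.5505  (check: sum = 22 = tr ✓).

Step 4 — unit eigenvector for λ_1 ≈ 9.4495: v spans the null space of (Sigma - λ_1 I), whose rows are
  r_1 = (-1.4495, 0, 2),  r_2 = (0, -1.4495, -1),  r_3 = (2, -1, -3.4495).
  v is orthogonal to every row, so take v ∝ r_1 × r_2 = ((0)·(-1) - (2)·(-1.4495), (2)·(0) - (-1.4495)·(-1), (-1.4495)·(-1.4495) - (0)·(0)) ≈ (2.899, -1.4495, 2.101).
  Let u = (2.899, -1.4495, 2.101).
  ||u|| = √((2.899)² + (-1.4495)² + (2.101)²) = √(14.9194) ≈ 3.8626,  v_1 = u/||u|| ≈ (0.7505, -0.3753, 0.5439) (||v_1|| = 1).

λ_1 = 9.4495,  λ_2 = 8,  λ_3 = 4.5505;  v_1 ≈ (0.7505, -0.3753, 0.5439)


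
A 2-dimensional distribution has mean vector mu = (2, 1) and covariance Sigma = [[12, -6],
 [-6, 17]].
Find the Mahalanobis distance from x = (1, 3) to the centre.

Step 1 — centre the observation: (x - mu) = (-1, 2).

Step 2 — invert Sigma. det(Sigma) = 12·17 - (-6)² = 168.
  Sigma^{-1} = (1/det) · [[d, -b], [-b, a]] = [[0.1012, 0.0357],
 [0.0357, 0.0714]].

Step 3 — form the quadratic (x - mu)^T · Sigma^{-1} · (x - mu):
  Sigma^{-1} · (x - mu) = (-0.0298, 0.1071).
  (x - mu)^T · [Sigma^{-1} · (x - mu)] = (-1)·(-0.0298) + (2)·(0.1071) = 0.244.

Step 4 — take square root: d = √(0.244) ≈ 0.494.

d(x, mu) = √(0.244) ≈ 0.494


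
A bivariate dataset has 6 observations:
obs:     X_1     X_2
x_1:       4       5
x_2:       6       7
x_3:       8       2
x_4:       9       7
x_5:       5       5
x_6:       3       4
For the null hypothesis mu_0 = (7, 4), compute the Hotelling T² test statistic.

Step 1 — sample mean vector:
  mean(X_1) = (4 + 6 + 8 + 9 + 5 + 3) / 6 = 35/6 = 5.8333
  mean(X_2) = (5 + 7 + 2 + 7 + 5 + 4) / 6 = 30/6 = 5
  x̄ = (5.8333, 5),  deviation x̄ - mu_0 = (5.8333, 5) - (7, 4) = (-1.1667, 1).

Step 2 — sample covariance matrix, S[i,j] = (1/(n-1)) · Σ_k (x_{k,i} - mean_i) · (x_{k,j} - mean_j), divisor n-1 = 5:
  S[X_1,X_1] = ((-1.8333)·(-1.8333) + (0.1667)·(0.1667) + (2.1667)·(2.1667) + (3.1667)·(3.1667) + (-0.8333)·(-0.8333) + (-2.8333)·(-2.8333)) / 5 = 26.8333/5 = 5.3667
  S[X_1,X_2] = ((-1.8333)·(0) + (0.1667)·(2) + (2.1667)·(-3) + (3.1667)·(2) + (-0.8333)·(0) + (-2.8333)·(-1)) / 5 = 3/5 = 0.6
  S[X_2,X_2] = ((0)·(0) + (2)·(2) + (-3)·(-3) + (2)·(2) + (0)·(0) + (-1)·(-1)) / 5 = 18/5 = 3.6
  S = [[5.3667, 0.6],
 [0.6, 3.6]].

Step 3 — invert S. det(S) = 5.3667·3.6 - (0.6)² = 18.96.
  S^{-1} = (1/det) · [[d, -b], [-b, a]] = [[0.1899, -0.0316],
 [-0.0316, 0.2831]].

Step 4 — quadratic form (x̄ - mu_0)^T · S^{-1} · (x̄ - mu_0):
  S^{-1} · (x̄ - mu_0) = (-0.2532, 0.32),
  (x̄ - mu_0)^T · [...] = (-1.1667)·(-0.2532) + (1)·(0.32) = 0.6153.

Step 5 — scale by n: T² = 6 · 0.6153 = 3.692.

T² ≈ 3.692


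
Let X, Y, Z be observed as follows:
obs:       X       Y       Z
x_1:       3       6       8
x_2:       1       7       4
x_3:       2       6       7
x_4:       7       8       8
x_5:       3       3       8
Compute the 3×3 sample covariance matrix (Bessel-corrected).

Step 1 — column means:
  mean(X) = (3 + 1 + 2 + 7 + 3) / 5 = 16/5 = 3.2
  mean(Y) = (6 + 7 + 6 + 8 + 3) / 5 = 30/5 = 6
  mean(Z) = (8 + 4 + 7 + 8 + 8) / 5 = 35/5 = 7

Step 2 — sample covariance S[i,j] = (1/(n-1)) · Σ_k (x_{k,i} - mean_i) · (x_{k,j} - mean_j), with n-1 = 4.
  S[X,X] = ((-0.2)·(-0.2) + (-2.2)·(-2.2) + (-1.2)·(-1.2) + (3.8)·(3.8) + (-0.2)·(-0.2)) / 4 = 20.8/4 = 5.2
  S[X,Y] = ((-0.2)·(0) + (-2.2)·(1) + (-1.2)·(0) + (3.8)·(2) + (-0.2)·(-3)) / 4 = 6/4 = 1.5
  S[X,Z] = ((-0.2)·(1) + (-2.2)·(-3) + (-1.2)·(0) + (3.8)·(1) + (-0.2)·(1)) / 4 = 10/4 = 2.5
  S[Y,Y] = ((0)·(0) + (1)·(1) + (0)·(0) + (2)·(2) + (-3)·(-3)) / 4 = 14/4 = 3.5
  S[Y,Z] = ((0)·(1) + (1)·(-3) + (0)·(0) + (2)·(1) + (-3)·(1)) / 4 = -4/4 = -1
  S[Z,Z] = ((1)·(1) + (-3)·(-3) + (0)·(0) + (1)·(1) + (1)·(1)) / 4 = 12/4 = 3

S is symmetric (S[j,i] = S[i,j]). Assembling:

S = [[5.2, 1.5, 2.5],
 [1.5, 3.5, -1],
 [2.5, -1, 3]]


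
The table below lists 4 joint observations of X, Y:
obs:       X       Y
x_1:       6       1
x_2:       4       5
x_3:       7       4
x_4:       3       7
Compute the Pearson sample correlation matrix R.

Step 1 — column means:
  mean(X) = (6 + 4 + 7 + 3) / 4 = 20/4 = 5
  mean(Y) = (1 + 5 + 4 + 7) / 4 = 17/4 = 4.25

Step 2 — sample variances and covariances s[i,j] = (1/(n-1)) · Σ_k (x_{k,i} - mean_i) · (x_{k,j} - mean_j), with n-1 = 3:
  s[X,X] = ((1)·(1) + (-1)·(-1) + (2)·(2) + (-2)·(-2)) / 3 = 10/3 = 3.3333
  s[X,Y] = ((1)·(-3.25) + (-1)·(0.75) + (2)·(-0.25) + (-2)·(2.75)) / 3 = -10/3 = -3.3333
  s[Y,Y] = ((-3.25)·(-3.25) + (0.75)·(0.75) + (-0.25)·(-0.25) + (2.75)·(2.75)) / 3 = 18.75/3 = 6.25
  Sample standard deviations s_i = √(s[i,i]):
  s(X) = √(3.3333) = 1.8257
  s(Y) = √(6.25) = 2.5

Step 3 — r_{ij} = s_{ij} / (s_i · s_j):
  r[X,X] = 1 (diagonal).
  r[X,Y] = -3.3333 / (1.8257 · 2.5) = -3.3333 / 4.5644 = -0.7303
  r[Y,Y] = 1 (diagonal).

R is symmetric with unit diagonal. Assembling:

R = [[1, -0.7303],
 [-0.7303, 1]]


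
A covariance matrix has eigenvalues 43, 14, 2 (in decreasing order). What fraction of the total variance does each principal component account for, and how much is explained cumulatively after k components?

Step 1 — total variance = trace(Sigma) = Σ λ_i = 43 + 14 + 2 = 59.

Step 2 — fraction explained by component i = λ_i / Σ λ:
  PC1: 43/59 = 0.7288
  PC2: 14/59 = 0.2373
  PC3: 2/59 = 0.0339

Step 3 — cumulative fraction after k components = (λ_1 + ... + λ_k) / Σ λ:
  k = 1: 43/59 = 0.7288
  k = 2: (43 + 14)/59 = 57/59 = 0.9661
  k = 3: (43 + 14 + 2)/59 = 59/59 = 1

Summary (fraction, with percent):

explained: PC1 0.7288 (72.88%), PC2 0.2373 (23.73%), PC3 0.0339 (3.39%);  cumulative: 0.7288, 0.9661, 1


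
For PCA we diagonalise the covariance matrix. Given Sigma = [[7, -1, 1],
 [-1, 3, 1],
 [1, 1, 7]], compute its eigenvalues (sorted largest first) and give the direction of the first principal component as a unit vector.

Step 1 — characteristic polynomial p(λ) = det(λI - Sigma) = λ³ - tr·λ² + c_1·λ - det, where tr = trace, c_1 = sum of the principal 2×2 minors, det = det(Sigma):
  tr = 7 + 3 + 7 = 17,
  c_1 = (7·3 - (-1)²) + (7·7 - (1)²) + (3·7 - (1)²) = 20 + 48 + 20 = 88,
  det = 7·(3·7 - (1)²) - (-1)·((-1)·7 - (1)·(1)) + (1)·((-1)·(1) - 3·(1)) = 7·(20) - (-1)·(-8) + (1)·(-4) = 128.
  So p(λ) = λ³ - 17λ² + 88λ - 128.
Step 2 — look for an integer root (rational root theorem: any rational root is an integer divisor of 128). Testing λ = 8:
  p(8) = 512 - 1088 + 704 - 128 = 0  ✓
  Dividing out (λ - 8): p(λ) = (λ - 8)(λ² - 9λ + 16).
Step 3 — remaining eigenvalues from the quadratic λ² - 9λ + 16 = 0:
  Δ = 9² - 4·16 = 81 - 64 = 17,  λ = (9 ± √17)/2 = (9 ± 4.1231)/2 ≈ 6.5616 or 2.4384.
  Sorted: λ_1 = 8,  λ_2 = 6.5616,  λ_3 = 2.4384  (check: sum = 17 = tr ✓).

Step 4 — unit eigenvector for λ_1 = 8: v spans the null space of (Sigma - λ_1 I), whose rows are
  r_1 = (-1, -1, 1),  r_2 = (-1, -5, 1),  r_3 = (1, 1, -1).
  v is orthogonal to every row, so take v ∝ r_1 × r_2 = ((-1)·(1) - (1)·(-5), (1)·(-1) - (-1)·(1), (-1)·(-5) - (-1)·(-1)) = (4, 0, 4).
  Rescale (divide by 4): u = (1, 0, 1).
  ||u|| = √((1)² + (0)² + (1)²) = √(2) ≈ 1.4142,  v_1 = u/||u|| ≈ (0.7071, 0, 0.7071) (||v_1|| = 1).

λ_1 = 8,  λ_2 = 6.5616,  λ_3 = 2.4384;  v_1 ≈ (0.7071, 0, 0.7071)


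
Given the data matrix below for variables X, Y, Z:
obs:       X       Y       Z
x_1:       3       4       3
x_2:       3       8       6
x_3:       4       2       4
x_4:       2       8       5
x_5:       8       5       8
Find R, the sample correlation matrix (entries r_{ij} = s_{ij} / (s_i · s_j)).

Step 1 — column means:
  mean(X) = (3 + 3 + 4 + 2 + 8) / 5 = 20/5 = 4
  mean(Y) = (4 + 8 + 2 + 8 + 5) / 5 = 27/5 = 5.4
  mean(Z) = (3 + 6 + 4 + 5 + 8) / 5 = 26/5 = 5.2

Step 2 — sample variances and covariances s[i,j] = (1/(n-1)) · Σ_k (x_{k,i} - mean_i) · (x_{k,j} - mean_j), with n-1 = 4:
  s[X,X] = ((-1)·(-1) + (-1)·(-1) + (0)·(0) + (-2)·(-2) + (4)·(4)) / 4 = 22/4 = 5.5
  s[X,Y] = ((-1)·(-1.4) + (-1)·(2.6) + (0)·(-3.4) + (-2)·(2.6) + (4)·(-0.4)) / 4 = -8/4 = -2
  s[X,Z] = ((-1)·(-2.2) + (-1)·(0.8) + (0)·(-1.2) + (-2)·(-0.2) + (4)·(2.8)) / 4 = 13/4 = 3.25
  s[Y,Y] = ((-1.4)·(-1.4) + (2.6)·(2.6) + (-3.4)·(-3.4) + (2.6)·(2.6) + (-0.4)·(-0.4)) / 4 = 27.2/4 = 6.8
  s[Y,Z] = ((-1.4)·(-2.2) + (2.6)·(0.8) + (-3.4)·(-1.2) + (2.6)·(-0.2) + (-0.4)·(2.8)) / 4 = 7.6/4 = 1.9
  s[Z,Z] = ((-2.2)·(-2.2) + (0.8)·(0.8) + (-1.2)·(-1.2) + (-0.2)·(-0.2) + (2.8)·(2.8)) / 4 = 14.8/4 = 3.7
  Sample standard deviations s_i = √(s[i,i]):
  s(X) = √(5.5) = 2.3452
  s(Y) = √(6.8) = 2.6077
  s(Z) = √(3.7) = 1.9235

Step 3 — r_{ij} = s_{ij} / (s_i · s_j):
  r[X,X] = 1 (diagonal).
  r[X,Y] = -2 / (2.3452 · 2.6077) = -2 / 6.1156 = -0.327
  r[X,Z] = 3.25 / (2.3452 · 1.9235) = 3.25 / 4.5111 = 0.7204
  r[Y,Y] = 1 (diagonal).
  r[Y,Z] = 1.9 / (2.6077 · 1.9235) = 1.9 / 5.016 = 0.3788
  r[Z,Z] = 1 (diagonal).

R is symmetric with unit diagonal. Assembling:

R = [[1, -0.327, 0.7204],
 [-0.327, 1, 0.3788],
 [0.7204, 0.3788, 1]]


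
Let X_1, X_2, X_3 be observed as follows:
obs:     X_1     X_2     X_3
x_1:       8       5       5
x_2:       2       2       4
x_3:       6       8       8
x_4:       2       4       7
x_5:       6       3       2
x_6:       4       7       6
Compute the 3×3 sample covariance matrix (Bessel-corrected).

Step 1 — column means:
  mean(X_1) = (8 + 2 + 6 + 2 + 6 + 4) / 6 = 28/6 = 4.6667
  mean(X_2) = (5 + 2 + 8 + 4 + 3 + 7) / 6 = 29/6 = 4.8333
  mean(X_3) = (5 + 4 + 8 + 7 + 2 + 6) / 6 = 32/6 = 5.3333

Step 2 — sample covariance S[i,j] = (1/(n-1)) · Σ_k (x_{k,i} - mean_i) · (x_{k,j} - mean_j), with n-1 = 5.
  S[X_1,X_1] = ((3.3333)·(3.3333) + (-2.6667)·(-2.6667) + (1.3333)·(1.3333) + (-2.6667)·(-2.6667) + (1.3333)·(1.3333) + (-0.6667)·(-0.6667)) / 5 = 29.3333/5 = 5.8667
  S[X_1,X_2] = ((3.3333)·(0.1667) + (-2.6667)·(-2.8333) + (1.3333)·(3.1667) + (-2.6667)·(-0.8333) + (1.3333)·(-1.8333) + (-0.6667)·(2.1667)) / 5 = 10.6667/5 = 2.1333
  S[X_1,X_3] = ((3.3333)·(-0.3333) + (-2.6667)·(-1.3333) + (1.3333)·(2.6667) + (-2.6667)·(1.6667) + (1.3333)·(-3.3333) + (-0.6667)·(0.6667)) / 5 = -3.3333/5 = -0.6667
  S[X_2,X_2] = ((0.1667)·(0.1667) + (-2.8333)·(-2.8333) + (3.1667)·(3.1667) + (-0.8333)·(-0.8333) + (-1.8333)·(-1.8333) + (2.1667)·(2.1667)) / 5 = 26.8333/5 = 5.3667
  S[X_2,X_3] = ((0.1667)·(-0.3333) + (-2.8333)·(-1.3333) + (3.1667)·(2.6667) + (-0.8333)·(1.6667) + (-1.8333)·(-3.3333) + (2.1667)·(0.6667)) / 5 = 18.3333/5 = 3.6667
  S[X_3,X_3] = ((-0.3333)·(-0.3333) + (-1.3333)·(-1.3333) + (2.6667)·(2.6667) + (1.6667)·(1.6667) + (-3.3333)·(-3.3333) + (0.6667)·(0.6667)) / 5 = 23.3333/5 = 4.6667

S is symmetric (S[j,i] = S[i,j]). Assembling:

S = [[5.8667, 2.1333, -0.6667],
 [2.1333, 5.3667, 3.6667],
 [-0.6667, 3.6667, 4.6667]]


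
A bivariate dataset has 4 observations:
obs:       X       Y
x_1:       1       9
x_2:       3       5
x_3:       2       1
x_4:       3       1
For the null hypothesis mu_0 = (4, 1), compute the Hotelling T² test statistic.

Step 1 — sample mean vector:
  mean(X) = (1 + 3 + 2 + 3) / 4 = 9/4 = 2.25
  mean(Y) = (9 + 5 + 1 + 1) / 4 = 16/4 = 4
  x̄ = (2.25, 4),  deviation x̄ - mu_0 = (2.25, 4) - (4, 1) = (-1.75, 3).

Step 2 — sample covariance matrix, S[i,j] = (1/(n-1)) · Σ_k (x_{k,i} - mean_i) · (x_{k,j} - mean_j), divisor n-1 = 3:
  S[X,X] = ((-1.25)·(-1.25) + (0.75)·(0.75) + (-0.25)·(-0.25) + (0.75)·(0.75)) / 3 = 2.75/3 = 0.9167
  S[X,Y] = ((-1.25)·(5) + (0.75)·(1) + (-0.25)·(-3) + (0.75)·(-3)) / 3 = -7/3 = -2.3333
  S[Y,Y] = ((5)·(5) + (1)·(1) + (-3)·(-3) + (-3)·(-3)) / 3 = 44/3 = 14.6667
  S = [[0.9167, -2.3333],
 [-2.3333, 14.6667]].

Step 3 — invert S. det(S) = 0.9167·14.6667 - (-2.3333)² = 8.
  S^{-1} = (1/det) · [[d, -b], [-b, a]] = [[1.8333, 0.2917],
 [0.2917, 0.1146]].

Step 4 — quadratic form (x̄ - mu_0)^T · S^{-1} · (x̄ - mu_0):
  S^{-1} · (x̄ - mu_0) = (-2.3333, -0.1667),
  (x̄ - mu_0)^T · [...] = (-1.75)·(-2.3333) + (3)·(-0.1667) = 3.5833.

Step 5 — scale by n: T² = 4 · 3.5833 = 14.3333.

T² ≈ 14.3333


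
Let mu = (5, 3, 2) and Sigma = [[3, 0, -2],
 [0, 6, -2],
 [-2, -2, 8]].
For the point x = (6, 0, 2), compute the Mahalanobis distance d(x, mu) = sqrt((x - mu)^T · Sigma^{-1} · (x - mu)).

Step 1 — centre the observation: (x - mu) = (1, -3, 0).

Step 2 — invert Sigma (cofactor / det for 3×3, or solve directly):
  Sigma^{-1} = [[0.4074, 0.037, 0.1111],
 [0.037, 0.1852, 0.0556],
 [0.1111, 0.0556, 0.1667]].

Step 3 — form the quadratic (x - mu)^T · Sigma^{-1} · (x - mu):
  Sigma^{-1} · (x - mu) = (0.2963, -0.5185, -0.0556).
  (x - mu)^T · [Sigma^{-1} · (x - mu)] = (1)·(0.2963) + (-3)·(-0.5185) + (0)·(-0.0556) = 1.8519.

Step 4 — take square root: d = √(1.8519) ≈ 1.3608.

d(x, mu) = √(1.8519) ≈ 1.3608


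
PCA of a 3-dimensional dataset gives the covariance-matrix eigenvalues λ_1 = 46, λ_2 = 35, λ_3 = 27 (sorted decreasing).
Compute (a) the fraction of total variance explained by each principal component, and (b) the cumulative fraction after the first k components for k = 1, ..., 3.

Step 1 — total variance = trace(Sigma) = Σ λ_i = 46 + 35 + 27 = 108.

Step 2 — fraction explained by component i = λ_i / Σ λ:
  PC1: 46/108 = 0.4259
  PC2: 35/108 = 0.3241
  PC3: 27/108 = 0.25

Step 3 — cumulative fraction after k components = (λ_1 + ... + λ_k) / Σ λ:
  k = 1: 46/108 = 0.4259
  k = 2: (46 + 35)/108 = 81/108 = 0.75
  k = 3: (46 + 35 + 27)/108 = 108/108 = 1

Summary (fraction, with percent):

explained: PC1 0.4259 (42.59%), PC2 0.3241 (32.41%), PC3 0.25 (25%);  cumulative: 0.4259, 0.75, 1


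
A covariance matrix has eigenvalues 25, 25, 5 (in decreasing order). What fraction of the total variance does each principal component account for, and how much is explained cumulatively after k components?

Step 1 — total variance = trace(Sigma) = Σ λ_i = 25 + 25 + 5 = 55.

Step 2 — fraction explained by component i = λ_i / Σ λ:
  PC1: 25/55 = 0.4545
  PC2: 25/55 = 0.4545
  PC3: 5/55 = 0.0909

Step 3 — cumulative fraction after k components = (λ_1 + ... + λ_k) / Σ λ:
  k = 1: 25/55 = 0.4545
  k = 2: (25 + 25)/55 = 50/55 = 0.9091
  k = 3: (25 + 25 + 5)/55 = 55/55 = 1

Summary (fraction, with percent):

explained: PC1 0.4545 (45.45%), PC2 0.4545 (45.45%), PC3 0.0909 (9.09%);  cumulative: 0.4545, 0.9091, 1


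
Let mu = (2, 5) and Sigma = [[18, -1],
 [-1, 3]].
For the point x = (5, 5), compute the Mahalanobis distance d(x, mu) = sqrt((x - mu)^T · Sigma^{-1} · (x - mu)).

Step 1 — centre the observation: (x - mu) = (3, 0).

Step 2 — invert Sigma. det(Sigma) = 18·3 - (-1)² = 53.
  Sigma^{-1} = (1/det) · [[d, -b], [-b, a]] = [[0.0566, 0.0189],
 [0.0189, 0.3396]].

Step 3 — form the quadratic (x - mu)^T · Sigma^{-1} · (x - mu):
  Sigma^{-1} · (x - mu) = (0.1698, 0.0566).
  (x - mu)^T · [Sigma^{-1} · (x - mu)] = (3)·(0.1698) + (0)·(0.0566) = 0.5094.

Step 4 — take square root: d = √(0.5094) ≈ 0.7137.

d(x, mu) = √(0.5094) ≈ 0.7137


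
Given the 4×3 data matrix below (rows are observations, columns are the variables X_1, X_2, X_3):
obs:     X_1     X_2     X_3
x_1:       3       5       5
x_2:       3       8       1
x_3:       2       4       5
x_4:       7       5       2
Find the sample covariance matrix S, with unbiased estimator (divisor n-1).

Step 1 — column means:
  mean(X_1) = (3 + 3 + 2 + 7) / 4 = 15/4 = 3.75
  mean(X_2) = (5 + 8 + 4 + 5) / 4 = 22/4 = 5.5
  mean(X_3) = (5 + 1 + 5 + 2) / 4 = 13/4 = 3.25

Step 2 — sample covariance S[i,j] = (1/(n-1)) · Σ_k (x_{k,i} - mean_i) · (x_{k,j} - mean_j), with n-1 = 3.
  S[X_1,X_1] = ((-0.75)·(-0.75) + (-0.75)·(-0.75) + (-1.75)·(-1.75) + (3.25)·(3.25)) / 3 = 14.75/3 = 4.9167
  S[X_1,X_2] = ((-0.75)·(-0.5) + (-0.75)·(2.5) + (-1.75)·(-1.5) + (3.25)·(-0.5)) / 3 = -0.5/3 = -0.1667
  S[X_1,X_3] = ((-0.75)·(1.75) + (-0.75)·(-2.25) + (-1.75)·(1.75) + (3.25)·(-1.25)) / 3 = -6.75/3 = -2.25
  S[X_2,X_2] = ((-0.5)·(-0.5) + (2.5)·(2.5) + (-1.5)·(-1.5) + (-0.5)·(-0.5)) / 3 = 9/3 = 3
  S[X_2,X_3] = ((-0.5)·(1.75) + (2.5)·(-2.25) + (-1.5)·(1.75) + (-0.5)·(-1.25)) / 3 = -8.5/3 = -2.8333
  S[X_3,X_3] = ((1.75)·(1.75) + (-2.25)·(-2.25) + (1.75)·(1.75) + (-1.25)·(-1.25)) / 3 = 12.75/3 = 4.25

S is symmetric (S[j,i] = S[i,j]). Assembling:

S = [[4.9167, -0.1667, -2.25],
 [-0.1667, 3, -2.8333],
 [-2.25, -2.8333, 4.25]]


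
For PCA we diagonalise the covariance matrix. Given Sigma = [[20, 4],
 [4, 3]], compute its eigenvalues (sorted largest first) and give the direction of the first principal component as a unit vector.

Step 1 — characteristic polynomial of 2×2 Sigma:
  det(Sigma - λI) = λ² - trace · λ + det = 0.
  trace = 20 + 3 = 23, det = 20·3 - (4)² = 44.
Step 2 — discriminant:
  Δ = trace² - 4·det = 529 - 176 = 353.
Step 3 — eigenvalues:
  λ = (trace ± √Δ)/2 = (23 ± 18.7883)/2,
  λ_1 = 20.8941,  λ_2 = 2.1059.

Step 4 — unit eigenvector for λ_1: solve (Sigma - λ_1 I)v = 0. First row:
  (20 - 20.8941)·v_x + (4)·v_y = 0, i.e. (-0.8941)·v_x + (4)·v_y = 0,
  so v ∝ (b, λ_1 - a) = (4, 0.8941) = u.
  ||u|| = √((4)² + (0.8941)²) = √(16.7995) ≈ 4.0987,
  v_1 = u/||u|| ≈ (0.9759, 0.2182) (||v_1|| = 1).

λ_1 = 20.8941,  λ_2 = 2.1059;  v_1 ≈ (0.9759, 0.2182)


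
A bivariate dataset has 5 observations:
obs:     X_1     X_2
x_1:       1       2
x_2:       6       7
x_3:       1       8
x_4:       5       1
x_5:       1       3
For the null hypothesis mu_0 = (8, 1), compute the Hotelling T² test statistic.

Step 1 — sample mean vector:
  mean(X_1) = (1 + 6 + 1 + 5 + 1) / 5 = 14/5 = 2.8
  mean(X_2) = (2 + 7 + 8 + 1 + 3) / 5 = 21/5 = 4.2
  x̄ = (2.8, 4.2),  deviation x̄ - mu_0 = (2.8, 4.2) - (8, 1) = (-5.2, 3.2).

Step 2 — sample covariance matrix, S[i,j] = (1/(n-1)) · Σ_k (x_{k,i} - mean_i) · (x_{k,j} - mean_j), divisor n-1 = 4:
  S[X_1,X_1] = ((-1.8)·(-1.8) + (3.2)·(3.2) + (-1.8)·(-1.8) + (2.2)·(2.2) + (-1.8)·(-1.8)) / 4 = 24.8/4 = 6.2
  S[X_1,X_2] = ((-1.8)·(-2.2) + (3.2)·(2.8) + (-1.8)·(3.8) + (2.2)·(-3.2) + (-1.8)·(-1.2)) / 4 = 1.2/4 = 0.3
  S[X_2,X_2] = ((-2.2)·(-2.2) + (2.8)·(2.8) + (3.8)·(3.8) + (-3.2)·(-3.2) + (-1.2)·(-1.2)) / 4 = 38.8/4 = 9.7
  S = [[6.2, 0.3],
 [0.3, 9.7]].

Step 3 — invert S. det(S) = 6.2·9.7 - (0.3)² = 60.05.
  S^{-1} = (1/det) · [[d, -b], [-b, a]] = [[0.1615, -0.005],
 [-0.005, 0.1032]].

Step 4 — quadratic form (x̄ - mu_0)^T · S^{-1} · (x̄ - mu_0):
  S^{-1} · (x̄ - mu_0) = (-0.856, 0.3564),
  (x̄ - mu_0)^T · [...] = (-5.2)·(-0.856) + (3.2)·(0.3564) = 5.5913.

Step 5 — scale by n: T² = 5 · 5.5913 = 27.9567.

T² ≈ 27.9567


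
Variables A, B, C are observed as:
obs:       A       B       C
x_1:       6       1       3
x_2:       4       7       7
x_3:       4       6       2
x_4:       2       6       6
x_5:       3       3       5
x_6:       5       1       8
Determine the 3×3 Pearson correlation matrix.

Step 1 — column means:
  mean(A) = (6 + 4 + 4 + 2 + 3 + 5) / 6 = 24/6 = 4
  mean(B) = (1 + 7 + 6 + 6 + 3 + 1) / 6 = 24/6 = 4
  mean(C) = (3 + 7 + 2 + 6 + 5 + 8) / 6 = 31/6 = 5.1667

Step 2 — sample variances and covariances s[i,j] = (1/(n-1)) · Σ_k (x_{k,i} - mean_i) · (x_{k,j} - mean_j), with n-1 = 5:
  s[A,A] = ((2)·(2) + (0)·(0) + (0)·(0) + (-2)·(-2) + (-1)·(-1) + (1)·(1)) / 5 = 10/5 = 2
  s[A,B] = ((2)·(-3) + (0)·(3) + (0)·(2) + (-2)·(2) + (-1)·(-1) + (1)·(-3)) / 5 = -12/5 = -2.4
  s[A,C] = ((2)·(-2.1667) + (0)·(1.8333) + (0)·(-3.1667) + (-2)·(0.8333) + (-1)·(-0.1667) + (1)·(2.8333)) / 5 = -3/5 = -0.6
  s[B,B] = ((-3)·(-3) + (3)·(3) + (2)·(2) + (2)·(2) + (-1)·(-1) + (-3)·(-3)) / 5 = 36/5 = 7.2
  s[B,C] = ((-3)·(-2.1667) + (3)·(1.8333) + (2)·(-3.1667) + (2)·(0.8333) + (-1)·(-0.1667) + (-3)·(2.8333)) / 5 = -1/5 = -0.2
  s[C,C] = ((-2.1667)·(-2.1667) + (1.8333)·(1.8333) + (-3.1667)·(-3.1667) + (0.8333)·(0.8333) + (-0.1667)·(-0.1667) + (2.8333)·(2.8333)) / 5 = 26.8333/5 = 5.3667
  Sample standard deviations s_i = √(s[i,i]):
  s(A) = √(2) = 1.4142
  s(B) = √(7.2) = 2.6833
  s(C) = √(5.3667) = 2.3166

Step 3 — r_{ij} = s_{ij} / (s_i · s_j):
  r[A,A] = 1 (diagonal).
  r[A,B] = -2.4 / (1.4142 · 2.6833) = -2.4 / 3.7947 = -0.6325
  r[A,C] = -0.6 / (1.4142 · 2.3166) = -0.6 / 3.2762 = -0.1831
  r[B,B] = 1 (diagonal).
  r[B,C] = -0.2 / (2.6833 · 2.3166) = -0.2 / 6.2161 = -0.0322
  r[C,C] = 1 (diagonal).

R is symmetric with unit diagonal. Assembling:

R = [[1, -0.6325, -0.1831],
 [-0.6325, 1, -0.0322],
 [-0.1831, -0.0322, 1]]


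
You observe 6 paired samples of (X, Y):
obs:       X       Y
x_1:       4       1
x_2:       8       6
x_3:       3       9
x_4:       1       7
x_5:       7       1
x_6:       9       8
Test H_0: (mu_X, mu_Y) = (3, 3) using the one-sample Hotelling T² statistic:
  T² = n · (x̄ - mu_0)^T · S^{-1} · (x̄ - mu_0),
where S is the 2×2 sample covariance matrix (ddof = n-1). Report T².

Step 1 — sample mean vector:
  mean(X) = (4 + 8 + 3 + 1 + 7 + 9) / 6 = 32/6 = 5.3333
  mean(Y) = (1 + 6 + 9 + 7 + 1 + 8) / 6 = 32/6 = 5.3333
  x̄ = (5.3333, 5.3333),  deviation x̄ - mu_0 = (5.3333, 5.3333) - (3, 3) = (2.3333, 2.3333).

Step 2 — sample covariance matrix, S[i,j] = (1/(n-1)) · Σ_k (x_{k,i} - mean_i) · (x_{k,j} - mean_j), divisor n-1 = 5:
  S[X,X] = ((-1.3333)·(-1.3333) + (2.6667)·(2.6667) + (-2.3333)·(-2.3333) + (-4.3333)·(-4.3333) + (1.6667)·(1.6667) + (3.6667)·(3.6667)) / 5 = 49.3333/5 = 9.8667
  S[X,Y] = ((-1.3333)·(-4.3333) + (2.6667)·(0.6667) + (-2.3333)·(3.6667) + (-4.3333)·(1.6667) + (1.6667)·(-4.3333) + (3.6667)·(2.6667)) / 5 = -5.6667/5 = -1.1333
  S[Y,Y] = ((-4.3333)·(-4.3333) + (0.6667)·(0.6667) + (3.6667)·(3.6667) + (1.6667)·(1.6667) + (-4.3333)·(-4.3333) + (2.6667)·(2.6667)) / 5 = 61.3333/5 = 12.2667
  S = [[9.8667, -1.1333],
 [-1.1333, 12.2667]].

Step 3 — invert S. det(S) = 9.8667·12.2667 - (-1.1333)² = 119.7467.
  S^{-1} = (1/det) · [[d, -b], [-b, a]] = [[0.1024, 0.0095],
 [0.0095, 0.0824]].

Step 4 — quadratic form (x̄ - mu_0)^T · S^{-1} · (x̄ - mu_0):
  S^{-1} · (x̄ - mu_0) = (0.2611, 0.2143),
  (x̄ - mu_0)^T · [...] = (2.3333)·(0.2611) + (2.3333)·(0.2143) = 1.1094.

Step 5 — scale by n: T² = 6 · 1.1094 = 6.6563.

T² ≈ 6.6563


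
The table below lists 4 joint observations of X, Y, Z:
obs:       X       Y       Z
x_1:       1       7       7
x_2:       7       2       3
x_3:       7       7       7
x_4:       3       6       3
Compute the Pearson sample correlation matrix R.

Step 1 — column means:
  mean(X) = (1 + 7 + 7 + 3) / 4 = 18/4 = 4.5
  mean(Y) = (7 + 2 + 7 + 6) / 4 = 22/4 = 5.5
  mean(Z) = (7 + 3 + 7 + 3) / 4 = 20/4 = 5

Step 2 — sample variances and covariances s[i,j] = (1/(n-1)) · Σ_k (x_{k,i} - mean_i) · (x_{k,j} - mean_j), with n-1 = 3:
  s[X,X] = ((-3.5)·(-3.5) + (2.5)·(2.5) + (2.5)·(2.5) + (-1.5)·(-1.5)) / 3 = 27/3 = 9
  s[X,Y] = ((-3.5)·(1.5) + (2.5)·(-3.5) + (2.5)·(1.5) + (-1.5)·(0.5)) / 3 = -11/3 = -3.6667
  s[X,Z] = ((-3.5)·(2) + (2.5)·(-2) + (2.5)·(2) + (-1.5)·(-2)) / 3 = -4/3 = -1.3333
  s[Y,Y] = ((1.5)·(1.5) + (-3.5)·(-3.5) + (1.5)·(1.5) + (0.5)·(0.5)) / 3 = 17/3 = 5.6667
  s[Y,Z] = ((1.5)·(2) + (-3.5)·(-2) + (1.5)·(2) + (0.5)·(-2)) / 3 = 12/3 = 4
  s[Z,Z] = ((2)·(2) + (-2)·(-2) + (2)·(2) + (-2)·(-2)) / 3 = 16/3 = 5.3333
  Sample standard deviations s_i = √(s[i,i]):
  s(X) = √(9) = 3
  s(Y) = √(5.6667) = 2.3805
  s(Z) = √(5.3333) = 2.3094

Step 3 — r_{ij} = s_{ij} / (s_i · s_j):
  r[X,X] = 1 (diagonal).
  r[X,Y] = -3.6667 / (3 · 2.3805) = -3.6667 / 7.1414 = -0.5134
  r[X,Z] = -1.3333 / (3 · 2.3094) = -1.3333 / 6.9282 = -0.1925
  r[Y,Y] = 1 (diagonal).
  r[Y,Z] = 4 / (2.3805 · 2.3094) = 4 / 5.4975 = 0.7276
  r[Z,Z] = 1 (diagonal).

R is symmetric with unit diagonal. Assembling:

R = [[1, -0.5134, -0.1925],
 [-0.5134, 1, 0.7276],
 [-0.1925, 0.7276, 1]]


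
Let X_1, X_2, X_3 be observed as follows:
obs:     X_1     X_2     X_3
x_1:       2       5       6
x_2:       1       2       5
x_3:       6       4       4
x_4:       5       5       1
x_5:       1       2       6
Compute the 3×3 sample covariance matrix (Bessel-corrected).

Step 1 — column means:
  mean(X_1) = (2 + 1 + 6 + 5 + 1) / 5 = 15/5 = 3
  mean(X_2) = (5 + 2 + 4 + 5 + 2) / 5 = 18/5 = 3.6
  mean(X_3) = (6 + 5 + 4 + 1 + 6) / 5 = 22/5 = 4.4

Step 2 — sample covariance S[i,j] = (1/(n-1)) · Σ_k (x_{k,i} - mean_i) · (x_{k,j} - mean_j), with n-1 = 4.
  S[X_1,X_1] = ((-1)·(-1) + (-2)·(-2) + (3)·(3) + (2)·(2) + (-2)·(-2)) / 4 = 22/4 = 5.5
  S[X_1,X_2] = ((-1)·(1.4) + (-2)·(-1.6) + (3)·(0.4) + (2)·(1.4) + (-2)·(-1.6)) / 4 = 9/4 = 2.25
  S[X_1,X_3] = ((-1)·(1.6) + (-2)·(0.6) + (3)·(-0.4) + (2)·(-3.4) + (-2)·(1.6)) / 4 = -14/4 = -3.5
  S[X_2,X_2] = ((1.4)·(1.4) + (-1.6)·(-1.6) + (0.4)·(0.4) + (1.4)·(1.4) + (-1.6)·(-1.6)) / 4 = 9.2/4 = 2.3
  S[X_2,X_3] = ((1.4)·(1.6) + (-1.6)·(0.6) + (0.4)·(-0.4) + (1.4)·(-3.4) + (-1.6)·(1.6)) / 4 = -6.2/4 = -1.55
  S[X_3,X_3] = ((1.6)·(1.6) + (0.6)·(0.6) + (-0.4)·(-0.4) + (-3.4)·(-3.4) + (1.6)·(1.6)) / 4 = 17.2/4 = 4.3

S is symmetric (S[j,i] = S[i,j]). Assembling:

S = [[5.5, 2.25, -3.5],
 [2.25, 2.3, -1.55],
 [-3.5, -1.55, 4.3]]


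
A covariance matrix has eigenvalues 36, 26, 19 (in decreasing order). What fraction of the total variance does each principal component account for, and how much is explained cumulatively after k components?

Step 1 — total variance = trace(Sigma) = Σ λ_i = 36 + 26 + 19 = 81.

Step 2 — fraction explained by component i = λ_i / Σ λ:
  PC1: 36/81 = 0.4444
  PC2: 26/81 = 0.321
  PC3: 19/81 = 0.2346

Step 3 — cumulative fraction after k components = (λ_1 + ... + λ_k) / Σ λ:
  k = 1: 36/81 = 0.4444
  k = 2: (36 + 26)/81 = 62/81 = 0.7654
  k = 3: (36 + 26 + 19)/81 = 81/81 = 1

Summary (fraction, with percent):

explained: PC1 0.4444 (44.44%), PC2 0.321 (32.1%), PC3 0.2346 (23.46%);  cumulative: 0.4444, 0.7654, 1


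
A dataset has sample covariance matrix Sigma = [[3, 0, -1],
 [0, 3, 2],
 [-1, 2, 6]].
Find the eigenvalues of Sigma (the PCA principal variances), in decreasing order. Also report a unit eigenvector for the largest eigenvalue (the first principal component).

Step 1 — characteristic polynomial p(λ) = det(λI - Sigma) = λ³ - tr·λ² + c_1·λ - det, where tr = trace, c_1 = sum of the principal 2×2 minors, det = det(Sigma):
  tr = 3 + 3 + 6 = 12,
  c_1 = (3·3 - (0)²) + (3·6 - (-1)²) + (3·6 - (2)²) = 9 + 17 + 14 = 40,
  det = 3·(3·6 - (2)²) - (0)·((0)·6 - (2)·(-1)) + (-1)·((0)·(2) - 3·(-1)) = 3·(14) - (0)·(2) + (-1)·(3) = 39.
  So p(λ) = λ³ - 12λ² + 40λ - 39.
Step 2 — look for an integer root (rational root theorem: any rational root is an integer divisor of 39). Testing λ = 3:
  p(3) = 27 - 108 + 120 - 39 = 0  ✓
  Dividing out (λ - 3): p(λ) = (λ - 3)(λ² - 9λ + 13).
Step 3 — remaining eigenvalues from the quadratic λ² - 9λ + 13 = 0:
  Δ = 9² - 4·13 = 81 - 52 = 29,  λ = (9 ± √29)/2 = (9 ± 5.3852)/2 ≈ 7.1926 or 1.8074.
  Sorted: λ_1 = 7.1926,  λ_2 = 3,  λ_3 = 1.8074  (check: sum = 12 = tr ✓).

Step 4 — unit eigenvector for λ_1 ≈ 7.1926: v spans the null space of (Sigma - λ_1 I), whose rows are
  r_1 = (-4.1926, 0, -1),  r_2 = (0, -4.1926, 2),  r_3 = (-1, 2, -1.1926).
  v is orthogonal to every row, so take v ∝ r_1 × r_2 = ((0)·(2) - (-1)·(-4.1926), (-1)·(0) - (-4.1926)·(2), (-4.1926)·(-4.1926) - (0)·(0)) ≈ (-4.1926, 8.3852, 17.5777).
  Rescale (multiply by -1 so the first nonzero entry is positive): u = (4.1926, -8.3852, -17.5777).
  ||u|| = √((4.1926)² + (-8.3852)² + (-17.5777)²) = √(396.8659) ≈ 19.9215,  v_1 = u/||u|| ≈ (0.2105, -0.4209, -0.8824) (||v_1|| = 1).

λ_1 = 7.1926,  λ_2 = 3,  λ_3 = 1.8074;  v_1 ≈ (0.2105, -0.4209, -0.8824)


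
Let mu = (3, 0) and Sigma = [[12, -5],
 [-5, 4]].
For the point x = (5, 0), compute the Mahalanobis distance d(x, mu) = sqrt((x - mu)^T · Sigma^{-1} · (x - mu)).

Step 1 — centre the observation: (x - mu) = (2, 0).

Step 2 — invert Sigma. det(Sigma) = 12·4 - (-5)² = 23.
  Sigma^{-1} = (1/det) · [[d, -b], [-b, a]] = [[0.1739, 0.2174],
 [0.2174, 0.5217]].

Step 3 — form the quadratic (x - mu)^T · Sigma^{-1} · (x - mu):
  Sigma^{-1} · (x - mu) = (0.3478, 0.4348).
  (x - mu)^T · [Sigma^{-1} · (x - mu)] = (2)·(0.3478) + (0)·(0.4348) = 0.6957.

Step 4 — take square root: d = √(0.6957) ≈ 0.8341.

d(x, mu) = √(0.6957) ≈ 0.8341


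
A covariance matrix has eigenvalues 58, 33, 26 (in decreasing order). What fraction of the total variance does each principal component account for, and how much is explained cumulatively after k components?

Step 1 — total variance = trace(Sigma) = Σ λ_i = 58 + 33 + 26 = 117.

Step 2 — fraction explained by component i = λ_i / Σ λ:
  PC1: 58/117 = 0.4957
  PC2: 33/117 = 0.2821
  PC3: 26/117 = 0.2222

Step 3 — cumulative fraction after k components = (λ_1 + ... + λ_k) / Σ λ:
  k = 1: 58/117 = 0.4957
  k = 2: (58 + 33)/117 = 91/117 = 0.7778
  k = 3: (58 + 33 + 26)/117 = 117/117 = 1

Summary (fraction, with percent):

explained: PC1 0.4957 (49.57%), PC2 0.2821 (28.21%), PC3 0.2222 (22.22%);  cumulative: 0.4957, 0.7778, 1


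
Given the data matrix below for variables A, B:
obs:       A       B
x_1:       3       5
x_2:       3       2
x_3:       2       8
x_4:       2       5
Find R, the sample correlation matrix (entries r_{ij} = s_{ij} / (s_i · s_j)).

Step 1 — column means:
  mean(A) = (3 + 3 + 2 + 2) / 4 = 10/4 = 2.5
  mean(B) = (5 + 2 + 8 + 5) / 4 = 20/4 = 5

Step 2 — sample variances and covariances s[i,j] = (1/(n-1)) · Σ_k (x_{k,i} - mean_i) · (x_{k,j} - mean_j), with n-1 = 3:
  s[A,A] = ((0.5)·(0.5) + (0.5)·(0.5) + (-0.5)·(-0.5) + (-0.5)·(-0.5)) / 3 = 1/3 = 0.3333
  s[A,B] = ((0.5)·(0) + (0.5)·(-3) + (-0.5)·(3) + (-0.5)·(0)) / 3 = -3/3 = -1
  s[B,B] = ((0)·(0) + (-3)·(-3) + (3)·(3) + (0)·(0)) / 3 = 18/3 = 6
  Sample standard deviations s_i = √(s[i,i]):
  s(A) = √(0.3333) = 0.5774
  s(B) = √(6) = 2.4495

Step 3 — r_{ij} = s_{ij} / (s_i · s_j):
  r[A,A] = 1 (diagonal).
  r[A,B] = -1 / (0.5774 · 2.4495) = -1 / 1.4142 = -0.7071
  r[B,B] = 1 (diagonal).

R is symmetric with unit diagonal. Assembling:

R = [[1, -0.7071],
 [-0.7071, 1]]
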